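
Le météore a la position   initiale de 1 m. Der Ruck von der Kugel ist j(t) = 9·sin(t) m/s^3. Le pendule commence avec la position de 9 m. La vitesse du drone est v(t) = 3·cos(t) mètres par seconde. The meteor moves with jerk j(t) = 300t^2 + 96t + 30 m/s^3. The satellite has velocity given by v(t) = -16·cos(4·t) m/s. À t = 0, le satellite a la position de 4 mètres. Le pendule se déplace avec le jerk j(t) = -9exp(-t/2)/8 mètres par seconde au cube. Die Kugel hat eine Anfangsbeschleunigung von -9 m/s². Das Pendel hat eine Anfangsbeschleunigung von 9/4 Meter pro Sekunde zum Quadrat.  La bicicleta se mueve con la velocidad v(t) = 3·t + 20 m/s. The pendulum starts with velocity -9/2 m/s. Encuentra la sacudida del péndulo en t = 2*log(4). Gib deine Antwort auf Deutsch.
Wir haben den Ruck j(t) = -9·exp(-t/2)/8. Durch Einsetzen von t = 2*log(4): j(2*log(4)) = -9/32.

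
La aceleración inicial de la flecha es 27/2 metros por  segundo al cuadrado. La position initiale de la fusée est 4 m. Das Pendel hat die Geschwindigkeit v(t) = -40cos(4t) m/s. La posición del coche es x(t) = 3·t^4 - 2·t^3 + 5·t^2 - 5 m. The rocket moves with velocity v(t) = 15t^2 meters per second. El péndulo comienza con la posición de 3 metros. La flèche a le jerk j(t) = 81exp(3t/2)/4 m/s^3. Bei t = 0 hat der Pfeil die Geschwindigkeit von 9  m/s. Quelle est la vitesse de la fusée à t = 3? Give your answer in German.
Wir haben die Geschwindigkeit v(t) = 15·t^2. Durch Einsetzen von t = 3: v(3) = 135.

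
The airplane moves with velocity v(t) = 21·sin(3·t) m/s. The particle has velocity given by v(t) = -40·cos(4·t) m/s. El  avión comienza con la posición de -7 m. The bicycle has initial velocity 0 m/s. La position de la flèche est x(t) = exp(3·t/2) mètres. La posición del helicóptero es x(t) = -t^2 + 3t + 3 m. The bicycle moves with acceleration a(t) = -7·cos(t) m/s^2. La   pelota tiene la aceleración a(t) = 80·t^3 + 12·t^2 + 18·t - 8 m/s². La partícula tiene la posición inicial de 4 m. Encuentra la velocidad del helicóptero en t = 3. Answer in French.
Pour résoudre ceci, nous devons prendre 1 dérivée de notre équation de la position x(t) = -t^2 + 3·t + 3. En dérivant la position, nous obtenons la vitesse: v(t) = 3 - 2·t. Nous avons la vitesse v(t) = 3 - 2·t. En substituant t = 3: v(3) = -3.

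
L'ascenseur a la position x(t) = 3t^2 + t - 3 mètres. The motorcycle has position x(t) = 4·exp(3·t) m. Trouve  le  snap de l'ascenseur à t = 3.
Pour résoudre ceci, nous devons prendre 4 dérivées de notre équation de la position x(t) = 3·t^2 + t - 3. En prenant d/dt de x(t), nous trouvons v(t) = 6·t + 1. En dérivant la vitesse, nous obtenons l'accélération: a(t) = 6. En prenant d/dt de a(t), nous trouvons j(t) = 0. En dérivant le jerk, nous obtenons le snap: s(t) = 0. De l'équation du snap s(t) = 0, nous substituons t = 3 pour obtenir s = 0.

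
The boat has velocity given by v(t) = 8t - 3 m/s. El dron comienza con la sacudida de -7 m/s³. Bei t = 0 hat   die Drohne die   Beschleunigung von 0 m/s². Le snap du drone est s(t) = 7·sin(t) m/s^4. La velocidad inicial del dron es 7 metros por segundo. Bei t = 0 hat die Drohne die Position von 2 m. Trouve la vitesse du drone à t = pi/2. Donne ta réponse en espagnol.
Para resolver esto, necesitamos tomar 3 integrales de nuestra ecuación del snap s(t) = 7·sin(t). Integrando el snap y usando la condición inicial j(0) = -7, obtenemos j(t) = -7·cos(t). Tomando ∫j(t)dt y aplicando a(0) = 0, encontramos a(t) = -7·sin(t). Integrando la aceleración y usando la condición inicial v(0) = 7, obtenemos v(t) = 7·cos(t). Usando v(t) = 7·cos(t) y sustituyendo t = pi/2, encontramos v = 0.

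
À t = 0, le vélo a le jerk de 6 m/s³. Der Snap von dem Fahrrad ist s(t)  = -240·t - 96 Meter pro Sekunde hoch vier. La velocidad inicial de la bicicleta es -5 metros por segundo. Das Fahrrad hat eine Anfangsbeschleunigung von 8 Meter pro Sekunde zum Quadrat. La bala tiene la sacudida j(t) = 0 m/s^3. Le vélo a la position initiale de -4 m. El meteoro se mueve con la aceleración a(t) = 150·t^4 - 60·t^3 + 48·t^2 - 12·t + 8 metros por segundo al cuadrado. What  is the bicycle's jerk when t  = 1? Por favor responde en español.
Partiendo del snap s(t) = -240·t - 96, tomamos 1 antiderivada. Integrando el snap y usando la condición inicial j(0) = 6, obtenemos j(t) = -120·t^2 - 96·t + 6. Usando j(t) = -120·t^2 - 96·t + 6 y sustituyendo t = 1, encontramos j = -210.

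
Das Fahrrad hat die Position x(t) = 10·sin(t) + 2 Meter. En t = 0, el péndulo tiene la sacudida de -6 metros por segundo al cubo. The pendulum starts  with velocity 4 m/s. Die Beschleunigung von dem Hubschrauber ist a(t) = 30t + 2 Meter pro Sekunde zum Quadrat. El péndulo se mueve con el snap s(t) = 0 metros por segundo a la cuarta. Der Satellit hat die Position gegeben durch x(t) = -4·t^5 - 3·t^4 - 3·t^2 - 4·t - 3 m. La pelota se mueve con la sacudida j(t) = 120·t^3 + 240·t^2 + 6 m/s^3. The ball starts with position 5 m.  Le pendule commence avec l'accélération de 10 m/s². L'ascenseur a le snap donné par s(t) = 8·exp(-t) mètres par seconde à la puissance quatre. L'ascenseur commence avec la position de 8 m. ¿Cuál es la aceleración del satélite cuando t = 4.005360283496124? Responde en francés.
Nous devons dériver notre équation de la position x(t) = -4·t^5 - 3·t^4 - 3·t^2 - 4·t - 3 2 fois. En prenant d/dt de x(t), nous trouvons v(t) = -20·t^4 - 12·t^3 - 6·t - 4. En dérivant la vitesse, nous obtenons l'accélération: a(t) = -80·t^3 - 36·t^2 - 6. De l'équation de l'accélération a(t) = -80·t^3 - 36·t^2 - 6, nous substituons t = 4.005360283496124 pour obtenir a = -5724.15588030181.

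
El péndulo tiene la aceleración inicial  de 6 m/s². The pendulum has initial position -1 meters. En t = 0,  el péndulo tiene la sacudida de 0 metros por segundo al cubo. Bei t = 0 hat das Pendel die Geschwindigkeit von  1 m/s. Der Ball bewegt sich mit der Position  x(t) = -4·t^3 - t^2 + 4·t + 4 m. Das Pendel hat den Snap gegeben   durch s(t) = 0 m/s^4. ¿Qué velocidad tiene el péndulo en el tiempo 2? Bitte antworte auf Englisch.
To solve this, we need to take 3 antiderivatives of our snap equation s(t) = 0. Integrating snap and using the initial condition j(0) = 0, we get j(t) = 0. The antiderivative of jerk is acceleration. Using a(0) = 6, we get a(t) = 6. Finding the antiderivative of a(t) and using v(0) = 1: v(t) = 6·t + 1. From the given velocity equation v(t) = 6·t + 1, we substitute t = 2 to get v = 13.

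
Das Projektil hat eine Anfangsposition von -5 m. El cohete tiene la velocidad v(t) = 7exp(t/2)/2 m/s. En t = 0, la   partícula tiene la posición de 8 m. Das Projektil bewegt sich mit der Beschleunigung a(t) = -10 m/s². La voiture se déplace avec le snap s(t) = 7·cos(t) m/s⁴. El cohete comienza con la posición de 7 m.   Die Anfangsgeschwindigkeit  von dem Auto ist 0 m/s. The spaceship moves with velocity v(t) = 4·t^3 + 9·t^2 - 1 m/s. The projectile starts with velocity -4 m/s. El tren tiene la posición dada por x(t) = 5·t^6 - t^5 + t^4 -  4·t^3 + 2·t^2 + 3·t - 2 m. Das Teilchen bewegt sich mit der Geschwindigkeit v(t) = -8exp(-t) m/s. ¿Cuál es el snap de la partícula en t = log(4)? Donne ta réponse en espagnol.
Para resolver esto, necesitamos tomar 3 derivadas de nuestra ecuación de la velocidad v(t) = -8·exp(-t). Tomando d/dt de v(t), encontramos a(t) = 8·exp(-t). La derivada de la aceleración da la sacudida: j(t) = -8·exp(-t). Tomando d/dt de j(t), encontramos s(t) = 8·exp(-t). De la ecuación del snap s(t) = 8·exp(-t), sustituimos t = log(4) para obtener s = 2.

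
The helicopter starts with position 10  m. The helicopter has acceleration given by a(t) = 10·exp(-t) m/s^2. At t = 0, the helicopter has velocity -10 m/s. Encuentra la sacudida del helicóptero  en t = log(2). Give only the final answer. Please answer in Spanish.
j(log(2)) = -5.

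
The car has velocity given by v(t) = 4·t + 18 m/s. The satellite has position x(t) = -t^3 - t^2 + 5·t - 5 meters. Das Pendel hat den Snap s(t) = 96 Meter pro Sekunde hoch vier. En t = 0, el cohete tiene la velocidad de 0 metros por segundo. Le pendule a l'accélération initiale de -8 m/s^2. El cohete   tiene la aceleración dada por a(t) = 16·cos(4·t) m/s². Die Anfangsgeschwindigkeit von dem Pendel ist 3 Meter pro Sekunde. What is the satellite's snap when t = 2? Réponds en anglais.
To solve this, we need to take 4 derivatives of our position equation x(t) = -t^3 - t^2 + 5·t - 5. The derivative of position gives velocity: v(t) = -3·t^2 - 2·t + 5. The derivative of velocity gives acceleration: a(t) = -6·t - 2. The derivative of acceleration gives jerk: j(t) = -6. Differentiating jerk, we get snap: s(t) = 0. Using s(t) = 0 and substituting t = 2, we find s = 0.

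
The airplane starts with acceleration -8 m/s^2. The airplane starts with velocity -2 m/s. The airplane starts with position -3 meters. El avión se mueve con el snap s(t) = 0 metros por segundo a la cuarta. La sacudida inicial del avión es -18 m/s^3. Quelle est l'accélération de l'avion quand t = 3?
Nous devons trouver l'intégrale de notre équation du snap s(t) = 0 2 fois. En intégrant le snap et en utilisant la condition initiale j(0) = -18, nous obtenons j(t) = -18. En intégrant le jerk et en utilisant la condition initiale a(0) = -8, nous obtenons a(t) = -18·t - 8. De l'équation de l'accélération a(t) = -18·t - 8, nous substituons t = 3 pour obtenir a = -62.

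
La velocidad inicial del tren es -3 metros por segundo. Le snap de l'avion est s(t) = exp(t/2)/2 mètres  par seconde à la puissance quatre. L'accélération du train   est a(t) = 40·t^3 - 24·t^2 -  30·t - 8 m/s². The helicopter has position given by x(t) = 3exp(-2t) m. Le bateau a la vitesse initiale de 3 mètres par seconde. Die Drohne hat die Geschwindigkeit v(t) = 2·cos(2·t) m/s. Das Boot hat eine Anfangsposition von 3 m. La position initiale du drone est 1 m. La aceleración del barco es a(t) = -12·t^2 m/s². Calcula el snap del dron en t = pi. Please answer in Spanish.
Partiendo de la velocidad v(t) = 2·cos(2·t), tomamos 3 derivadas. La derivada de la velocidad da la aceleración: a(t) = -4·sin(2·t). Derivando la aceleración, obtenemos la sacudida: j(t) = -8·cos(2·t). Derivando la sacudida, obtenemos el snap: s(t) = 16·sin(2·t). De la ecuación del snap s(t) = 16·sin(2·t), sustituimos t = pi para obtener s = 0.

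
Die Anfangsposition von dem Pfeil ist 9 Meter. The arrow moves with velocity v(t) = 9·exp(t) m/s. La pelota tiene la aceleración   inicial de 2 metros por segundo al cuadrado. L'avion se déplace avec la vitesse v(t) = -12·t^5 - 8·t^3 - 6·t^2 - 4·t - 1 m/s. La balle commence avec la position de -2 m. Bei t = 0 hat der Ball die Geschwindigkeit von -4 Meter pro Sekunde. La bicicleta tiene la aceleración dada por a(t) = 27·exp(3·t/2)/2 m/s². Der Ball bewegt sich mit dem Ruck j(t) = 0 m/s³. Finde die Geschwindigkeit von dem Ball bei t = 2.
Wir müssen unsere Gleichung für den Ruck j(t) = 0 2-mal integrieren. Mit ∫j(t)dt und Anwendung von a(0) = 2, finden wir a(t) = 2. Die Stammfunktion von der Beschleunigung, mit v(0) = -4, ergibt die Geschwindigkeit: v(t) = 2·t - 4. Wir haben die Geschwindigkeit v(t) = 2·t - 4. Durch Einsetzen von t = 2: v(2) = 0.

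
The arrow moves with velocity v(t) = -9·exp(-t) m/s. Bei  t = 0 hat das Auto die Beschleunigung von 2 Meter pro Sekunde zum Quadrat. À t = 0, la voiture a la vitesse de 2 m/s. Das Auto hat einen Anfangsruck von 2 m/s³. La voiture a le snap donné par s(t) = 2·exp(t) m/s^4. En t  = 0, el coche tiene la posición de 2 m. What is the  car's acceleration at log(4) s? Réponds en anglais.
We must find the integral of our snap equation s(t) = 2·exp(t) 2 times. The antiderivative of snap, with j(0) = 2, gives jerk: j(t) = 2·exp(t). Taking ∫j(t)dt and applying a(0) = 2, we find a(t) = 2·exp(t). From the given acceleration equation a(t) = 2·exp(t), we substitute t = log(4) to get a = 8.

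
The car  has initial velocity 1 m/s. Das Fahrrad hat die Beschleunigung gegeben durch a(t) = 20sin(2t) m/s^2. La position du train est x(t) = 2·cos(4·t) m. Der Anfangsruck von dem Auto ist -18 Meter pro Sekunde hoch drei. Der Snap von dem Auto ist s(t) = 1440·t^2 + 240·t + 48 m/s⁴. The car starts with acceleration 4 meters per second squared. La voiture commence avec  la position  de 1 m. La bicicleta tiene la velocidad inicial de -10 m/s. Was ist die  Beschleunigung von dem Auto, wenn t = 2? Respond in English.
Starting from snap s(t) = 1440·t^2 + 240·t + 48, we take 2 antiderivatives. The integral of snap is jerk. Using j(0) = -18, we get j(t) = 480·t^3 + 120·t^2 + 48·t - 18. The antiderivative of jerk, with a(0) = 4, gives acceleration: a(t) = 120·t^4 + 40·t^3 + 24·t^2 - 18·t + 4. We have acceleration a(t) = 120·t^4 + 40·t^3 + 24·t^2 - 18·t + 4. Substituting t = 2: a(2) = 2304.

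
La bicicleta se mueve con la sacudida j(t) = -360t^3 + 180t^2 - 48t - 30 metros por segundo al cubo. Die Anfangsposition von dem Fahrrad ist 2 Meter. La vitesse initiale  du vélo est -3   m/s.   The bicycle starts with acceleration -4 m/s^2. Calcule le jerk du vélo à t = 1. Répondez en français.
En utilisant j(t) = -360·t^3 + 180·t^2 - 48·t - 30 et en substituant t = 1, nous trouvons j = -258.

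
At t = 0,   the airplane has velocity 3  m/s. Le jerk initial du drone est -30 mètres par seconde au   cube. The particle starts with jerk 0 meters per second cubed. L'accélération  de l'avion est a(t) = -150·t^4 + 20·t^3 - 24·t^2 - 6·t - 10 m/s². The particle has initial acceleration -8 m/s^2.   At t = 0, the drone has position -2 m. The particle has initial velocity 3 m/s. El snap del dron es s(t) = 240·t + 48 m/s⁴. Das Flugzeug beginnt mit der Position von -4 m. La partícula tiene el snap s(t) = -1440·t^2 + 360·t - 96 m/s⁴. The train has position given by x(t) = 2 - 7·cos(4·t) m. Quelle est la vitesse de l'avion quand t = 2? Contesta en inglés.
To find the answer, we compute 1 integral of a(t) = -150·t^4 + 20·t^3 - 24·t^2 - 6·t - 10. The integral of acceleration, with v(0) = 3, gives velocity: v(t) = -30·t^5 + 5·t^4 - 8·t^3 - 3·t^2 - 10·t + 3. Using v(t) = -30·t^5 + 5·t^4 - 8·t^3 - 3·t^2 - 10·t + 3 and substituting t = 2, we find v = -973.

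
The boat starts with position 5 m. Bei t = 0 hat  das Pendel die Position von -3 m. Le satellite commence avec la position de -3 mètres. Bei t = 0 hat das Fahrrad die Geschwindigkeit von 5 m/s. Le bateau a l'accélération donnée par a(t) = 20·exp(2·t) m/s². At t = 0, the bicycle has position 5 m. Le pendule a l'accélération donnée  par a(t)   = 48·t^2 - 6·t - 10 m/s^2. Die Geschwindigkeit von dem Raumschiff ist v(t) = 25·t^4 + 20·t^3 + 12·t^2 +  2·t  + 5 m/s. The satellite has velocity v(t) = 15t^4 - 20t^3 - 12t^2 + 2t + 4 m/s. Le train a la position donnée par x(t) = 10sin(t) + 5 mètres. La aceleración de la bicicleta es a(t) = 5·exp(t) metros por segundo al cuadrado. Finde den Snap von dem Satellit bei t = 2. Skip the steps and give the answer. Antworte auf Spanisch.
En t = 2, s = 600.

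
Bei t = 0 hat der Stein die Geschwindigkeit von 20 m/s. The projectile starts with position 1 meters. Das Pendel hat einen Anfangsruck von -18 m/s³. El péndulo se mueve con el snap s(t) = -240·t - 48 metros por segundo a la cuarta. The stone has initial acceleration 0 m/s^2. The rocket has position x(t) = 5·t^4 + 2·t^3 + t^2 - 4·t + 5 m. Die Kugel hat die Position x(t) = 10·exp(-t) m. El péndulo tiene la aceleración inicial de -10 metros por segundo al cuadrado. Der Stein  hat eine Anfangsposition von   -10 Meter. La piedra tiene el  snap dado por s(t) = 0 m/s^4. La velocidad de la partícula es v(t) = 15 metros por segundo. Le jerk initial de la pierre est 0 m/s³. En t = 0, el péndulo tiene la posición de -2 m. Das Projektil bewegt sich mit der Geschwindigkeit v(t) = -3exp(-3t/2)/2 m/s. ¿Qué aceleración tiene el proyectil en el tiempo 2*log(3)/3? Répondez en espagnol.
Partiendo de la velocidad v(t) = -3·exp(-3·t/2)/2, tomamos 1 derivada. Derivando la velocidad, obtenemos la aceleración: a(t) = 9·exp(-3·t/2)/4. Tenemos la aceleración a(t) = 9·exp(-3·t/2)/4. Sustituyendo t = 2*log(3)/3: a(2*log(3)/3) = 3/4.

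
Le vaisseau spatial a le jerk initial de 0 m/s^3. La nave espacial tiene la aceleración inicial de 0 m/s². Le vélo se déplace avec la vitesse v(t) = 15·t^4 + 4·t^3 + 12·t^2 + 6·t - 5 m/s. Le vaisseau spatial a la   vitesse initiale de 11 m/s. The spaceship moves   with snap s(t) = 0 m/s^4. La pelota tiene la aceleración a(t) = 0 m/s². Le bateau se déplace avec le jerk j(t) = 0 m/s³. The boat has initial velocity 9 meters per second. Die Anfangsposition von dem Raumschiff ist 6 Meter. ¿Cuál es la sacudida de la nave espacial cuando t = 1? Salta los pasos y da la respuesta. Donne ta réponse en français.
La réponse est 0.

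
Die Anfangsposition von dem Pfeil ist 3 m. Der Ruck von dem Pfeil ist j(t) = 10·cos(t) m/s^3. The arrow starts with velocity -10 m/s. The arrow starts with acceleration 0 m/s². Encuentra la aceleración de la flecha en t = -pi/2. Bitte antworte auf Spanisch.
Debemos encontrar la integral de nuestra ecuación de la sacudida j(t) = 10·cos(t) 1 vez. La integral de la sacudida, con a(0) = 0, da la aceleración: a(t) = 10·sin(t). Tenemos la aceleración a(t) = 10·sin(t). Sustituyendo t = -pi/2: a(-pi/2) = -10.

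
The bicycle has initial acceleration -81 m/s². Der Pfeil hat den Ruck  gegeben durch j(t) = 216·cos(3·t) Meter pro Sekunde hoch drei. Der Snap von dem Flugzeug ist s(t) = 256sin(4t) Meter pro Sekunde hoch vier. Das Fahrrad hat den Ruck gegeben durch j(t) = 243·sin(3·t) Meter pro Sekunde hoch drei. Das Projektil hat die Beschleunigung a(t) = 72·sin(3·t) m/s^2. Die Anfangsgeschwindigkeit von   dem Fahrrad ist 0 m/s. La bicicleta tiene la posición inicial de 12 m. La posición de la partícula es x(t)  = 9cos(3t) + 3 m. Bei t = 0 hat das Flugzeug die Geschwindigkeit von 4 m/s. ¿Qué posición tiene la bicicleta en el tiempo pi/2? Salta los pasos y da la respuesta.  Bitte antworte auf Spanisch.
La respuesta es 3.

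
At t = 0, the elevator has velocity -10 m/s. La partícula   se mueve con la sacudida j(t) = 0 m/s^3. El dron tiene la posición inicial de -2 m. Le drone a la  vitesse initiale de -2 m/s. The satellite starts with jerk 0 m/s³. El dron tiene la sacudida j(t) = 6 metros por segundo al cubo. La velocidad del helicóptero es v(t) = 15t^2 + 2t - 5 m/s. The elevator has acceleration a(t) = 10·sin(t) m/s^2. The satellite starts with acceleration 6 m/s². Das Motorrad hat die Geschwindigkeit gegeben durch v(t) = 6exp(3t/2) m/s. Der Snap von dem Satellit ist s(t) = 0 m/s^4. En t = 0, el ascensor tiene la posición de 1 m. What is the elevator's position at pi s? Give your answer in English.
To find the answer, we compute 2 integrals of a(t) = 10·sin(t). Integrating acceleration and using the initial condition v(0) = -10, we get v(t) = -10·cos(t). Taking ∫v(t)dt and applying x(0) = 1, we find x(t) = 1 - 10·sin(t). Using x(t) = 1 - 10·sin(t) and substituting t = pi, we find x = 1.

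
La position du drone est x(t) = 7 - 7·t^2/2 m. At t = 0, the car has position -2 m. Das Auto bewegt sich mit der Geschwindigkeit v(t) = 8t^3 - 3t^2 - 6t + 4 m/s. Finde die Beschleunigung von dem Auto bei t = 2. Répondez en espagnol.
Debemos derivar nuestra ecuación de la velocidad v(t) = 8·t^3 - 3·t^2 - 6·t + 4 1 vez. Tomando d/dt de v(t), encontramos a(t) = 24·t^2 - 6·t - 6. Tenemos la aceleración a(t) = 24·t^2 - 6·t - 6. Sustituyendo t = 2: a(2) = 78.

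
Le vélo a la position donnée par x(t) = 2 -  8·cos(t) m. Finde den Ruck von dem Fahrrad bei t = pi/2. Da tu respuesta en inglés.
To solve this, we need to take 3 derivatives of our position equation x(t) = 2 - 8·cos(t). The derivative of position gives velocity: v(t) = 8·sin(t). Taking d/dt of v(t), we find a(t) = 8·cos(t). Differentiating acceleration, we get jerk: j(t) = -8·sin(t). Using j(t) = -8·sin(t) and substituting t = pi/2, we find j = -8.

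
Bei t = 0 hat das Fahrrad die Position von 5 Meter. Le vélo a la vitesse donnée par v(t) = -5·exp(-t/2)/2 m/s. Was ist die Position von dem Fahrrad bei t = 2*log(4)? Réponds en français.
Pour résoudre ceci, nous devons prendre 1 intégrale de notre équation de la vitesse v(t) = -5·exp(-t/2)/2. La primitive de la vitesse est la position. En utilisant x(0) = 5, nous obtenons x(t) = 5·exp(-t/2). Nous avons la position x(t) = 5·exp(-t/2). En substituant t = 2*log(4): x(2*log(4)) = 5/4.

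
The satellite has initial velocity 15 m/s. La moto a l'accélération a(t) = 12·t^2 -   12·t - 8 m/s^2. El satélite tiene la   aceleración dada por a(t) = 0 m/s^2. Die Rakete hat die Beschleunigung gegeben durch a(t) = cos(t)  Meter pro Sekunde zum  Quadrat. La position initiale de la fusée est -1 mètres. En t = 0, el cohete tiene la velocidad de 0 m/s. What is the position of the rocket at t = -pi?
We need to integrate our acceleration equation a(t) = cos(t) 2 times. Integrating acceleration and using the initial condition v(0) = 0, we get v(t) = sin(t). The antiderivative of velocity, with x(0) = -1, gives position: x(t) = -cos(t). From the given position equation x(t) = -cos(t), we substitute t = -pi to get x = 1.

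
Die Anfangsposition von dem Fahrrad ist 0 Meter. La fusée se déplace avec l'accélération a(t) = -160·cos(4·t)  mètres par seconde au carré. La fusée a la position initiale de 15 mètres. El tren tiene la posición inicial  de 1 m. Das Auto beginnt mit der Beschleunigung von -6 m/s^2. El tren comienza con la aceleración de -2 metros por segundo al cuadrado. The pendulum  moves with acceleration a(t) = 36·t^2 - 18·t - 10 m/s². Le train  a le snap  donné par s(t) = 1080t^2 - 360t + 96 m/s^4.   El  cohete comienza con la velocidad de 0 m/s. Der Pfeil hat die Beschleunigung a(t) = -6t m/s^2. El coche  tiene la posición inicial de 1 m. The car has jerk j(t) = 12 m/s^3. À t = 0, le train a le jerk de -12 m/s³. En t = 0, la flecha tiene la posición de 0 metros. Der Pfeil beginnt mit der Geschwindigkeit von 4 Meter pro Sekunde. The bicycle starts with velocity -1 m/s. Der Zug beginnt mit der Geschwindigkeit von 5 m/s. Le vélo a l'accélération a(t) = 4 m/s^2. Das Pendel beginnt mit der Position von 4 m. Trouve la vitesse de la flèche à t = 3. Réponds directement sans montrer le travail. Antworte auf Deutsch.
v(3) = -23.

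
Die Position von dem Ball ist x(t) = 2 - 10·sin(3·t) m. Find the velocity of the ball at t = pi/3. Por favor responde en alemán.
Um dies zu lösen, müssen wir 1 Ableitung unserer Gleichung für die Position x(t) = 2 - 10·sin(3·t) nehmen. Mit d/dt von x(t) finden wir v(t) = -30·cos(3·t). Aus der Gleichung für die Geschwindigkeit v(t) = -30·cos(3·t), setzen wir t = pi/3 ein und erhalten v = 30.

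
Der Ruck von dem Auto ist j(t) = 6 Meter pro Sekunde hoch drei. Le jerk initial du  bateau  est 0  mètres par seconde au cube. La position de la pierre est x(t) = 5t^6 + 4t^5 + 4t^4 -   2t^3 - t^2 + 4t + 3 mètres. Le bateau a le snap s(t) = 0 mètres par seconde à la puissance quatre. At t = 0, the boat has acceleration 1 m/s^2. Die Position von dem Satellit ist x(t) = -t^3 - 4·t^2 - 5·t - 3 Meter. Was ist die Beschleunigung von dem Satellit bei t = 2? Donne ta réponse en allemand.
Ausgehend von der Position x(t) = -t^3 - 4·t^2 - 5·t - 3, nehmen wir 2 Ableitungen. Die Ableitung von der Position ergibt die Geschwindigkeit: v(t) = -3·t^2 - 8·t - 5. Mit d/dt von v(t) finden wir a(t) = -6·t - 8. Aus der Gleichung für die Beschleunigung a(t) = -6·t - 8, setzen wir t = 2 ein und erhalten a = -20.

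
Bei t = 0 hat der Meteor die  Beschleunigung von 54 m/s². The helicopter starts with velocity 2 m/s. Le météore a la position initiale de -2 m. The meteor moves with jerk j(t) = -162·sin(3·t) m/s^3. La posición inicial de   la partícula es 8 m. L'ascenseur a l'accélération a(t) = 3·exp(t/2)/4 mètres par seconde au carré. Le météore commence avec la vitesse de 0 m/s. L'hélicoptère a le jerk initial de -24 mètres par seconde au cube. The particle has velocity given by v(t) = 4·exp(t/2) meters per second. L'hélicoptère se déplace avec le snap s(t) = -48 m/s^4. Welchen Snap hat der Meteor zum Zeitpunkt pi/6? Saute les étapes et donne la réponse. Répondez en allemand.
Der Snap bei t = pi/6 ist s = 0.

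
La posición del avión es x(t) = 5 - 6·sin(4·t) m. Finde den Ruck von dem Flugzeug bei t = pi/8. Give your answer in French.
Nous devons dériver notre équation de la position x(t) = 5 - 6·sin(4·t) 3 fois. En prenant d/dt de x(t), nous trouvons v(t) = -24·cos(4·t). En prenant d/dt de v(t), nous trouvons a(t) = 96·sin(4·t). La dérivée de l'accélération donne le jerk: j(t) = 384·cos(4·t). De l'équation du jerk j(t) = 384·cos(4·t), nous substituons t = pi/8 pour obtenir j = 0.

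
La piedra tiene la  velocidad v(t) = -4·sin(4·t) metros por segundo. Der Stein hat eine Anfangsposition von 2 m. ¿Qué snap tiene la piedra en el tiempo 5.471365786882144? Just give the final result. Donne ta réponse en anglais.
At t = 5.471365786882144, s = -254.571645802540.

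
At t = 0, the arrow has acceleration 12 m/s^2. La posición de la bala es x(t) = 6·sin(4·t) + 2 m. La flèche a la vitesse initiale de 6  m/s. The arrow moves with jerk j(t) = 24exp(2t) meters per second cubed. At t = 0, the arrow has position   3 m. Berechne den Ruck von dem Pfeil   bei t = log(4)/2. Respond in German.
Mit j(t) = 24·exp(2·t) und Einsetzen von t = log(4)/2, finden wir j = 96.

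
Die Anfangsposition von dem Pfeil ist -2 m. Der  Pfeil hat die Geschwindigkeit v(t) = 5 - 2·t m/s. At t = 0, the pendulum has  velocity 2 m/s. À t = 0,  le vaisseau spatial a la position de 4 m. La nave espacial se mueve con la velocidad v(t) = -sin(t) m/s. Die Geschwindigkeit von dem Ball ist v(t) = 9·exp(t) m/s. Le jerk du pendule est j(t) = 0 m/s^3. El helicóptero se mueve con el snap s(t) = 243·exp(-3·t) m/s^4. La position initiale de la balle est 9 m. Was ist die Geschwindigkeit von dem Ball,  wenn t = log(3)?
Aus der Gleichung für die Geschwindigkeit v(t) = 9·exp(t), setzen wir t = log(3) ein und erhalten v = 27.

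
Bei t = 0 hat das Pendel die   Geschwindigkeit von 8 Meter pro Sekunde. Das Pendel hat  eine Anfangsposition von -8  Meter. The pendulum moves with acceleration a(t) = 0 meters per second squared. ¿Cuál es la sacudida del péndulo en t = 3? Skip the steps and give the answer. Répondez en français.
À t = 3, j = 0.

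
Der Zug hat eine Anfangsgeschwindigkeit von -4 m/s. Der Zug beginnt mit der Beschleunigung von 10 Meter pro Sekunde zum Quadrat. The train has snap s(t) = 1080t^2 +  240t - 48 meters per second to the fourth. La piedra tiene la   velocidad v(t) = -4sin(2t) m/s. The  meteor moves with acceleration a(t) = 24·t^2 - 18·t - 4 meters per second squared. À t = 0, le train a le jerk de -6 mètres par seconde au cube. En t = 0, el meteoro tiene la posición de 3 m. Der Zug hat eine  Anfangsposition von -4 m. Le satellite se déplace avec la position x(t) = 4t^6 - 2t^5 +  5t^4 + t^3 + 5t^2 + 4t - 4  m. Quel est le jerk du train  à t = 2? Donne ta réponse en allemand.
Wir müssen die Stammfunktion unserer Gleichung für den Snap s(t) = 1080·t^2 + 240·t - 48 1-mal finden. Durch Integration von dem Snap und Verwendung der Anfangsbedingung j(0) = -6, erhalten wir j(t) = 360·t^3 + 120·t^2 - 48·t - 6. Mit j(t) = 360·t^3 + 120·t^2 - 48·t - 6 und Einsetzen von t = 2, finden wir j = 3258.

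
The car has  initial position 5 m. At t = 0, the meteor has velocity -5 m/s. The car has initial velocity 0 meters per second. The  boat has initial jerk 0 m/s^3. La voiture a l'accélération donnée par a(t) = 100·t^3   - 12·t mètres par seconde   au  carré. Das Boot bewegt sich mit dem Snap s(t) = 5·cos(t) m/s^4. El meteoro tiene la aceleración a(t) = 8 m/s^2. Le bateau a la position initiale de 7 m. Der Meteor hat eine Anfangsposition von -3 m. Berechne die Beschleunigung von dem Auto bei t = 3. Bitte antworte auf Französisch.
De l'équation de l'accélération a(t) = 100·t^3 - 12·t, nous substituons t = 3 pour obtenir a = 2664.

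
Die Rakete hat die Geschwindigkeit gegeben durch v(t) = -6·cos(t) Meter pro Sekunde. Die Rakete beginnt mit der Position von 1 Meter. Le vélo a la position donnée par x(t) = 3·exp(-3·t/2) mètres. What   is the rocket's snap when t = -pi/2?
We must differentiate our velocity equation v(t) = -6·cos(t) 3 times. The derivative of velocity gives acceleration: a(t) = 6·sin(t). Taking d/dt of a(t), we find j(t) = 6·cos(t). The derivative of jerk gives snap: s(t) = -6·sin(t). We have snap s(t) = -6·sin(t). Substituting t = -pi/2: s(-pi/2) = 6.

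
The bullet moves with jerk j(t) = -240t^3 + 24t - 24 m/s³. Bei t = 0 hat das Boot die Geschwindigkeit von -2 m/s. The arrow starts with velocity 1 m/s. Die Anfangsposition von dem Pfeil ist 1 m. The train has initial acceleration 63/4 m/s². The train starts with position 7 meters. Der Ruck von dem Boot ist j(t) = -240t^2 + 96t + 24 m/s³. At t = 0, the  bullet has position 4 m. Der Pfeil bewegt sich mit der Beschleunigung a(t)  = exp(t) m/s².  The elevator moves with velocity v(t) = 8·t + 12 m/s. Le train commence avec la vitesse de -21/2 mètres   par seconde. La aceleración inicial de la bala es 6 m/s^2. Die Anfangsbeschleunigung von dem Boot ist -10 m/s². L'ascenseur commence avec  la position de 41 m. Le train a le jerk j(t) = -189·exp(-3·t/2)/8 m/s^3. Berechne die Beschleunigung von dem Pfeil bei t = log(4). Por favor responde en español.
Tenemos la aceleración a(t) = exp(t). Sustituyendo t = log(4): a(log(4)) = 4.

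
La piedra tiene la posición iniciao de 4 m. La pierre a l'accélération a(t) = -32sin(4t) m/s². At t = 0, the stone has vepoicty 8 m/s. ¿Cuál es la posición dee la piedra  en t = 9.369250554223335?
Debemos encontrar la antiderivada de nuestra ecuación de la aceleración a(t) = -32·sin(4·t) 2 veces. Tomando ∫a(t)dt y aplicando v(0) = 8, encontramos v(t) = 8·cos(4·t). Integrando la velocidad y usando la condición inicial x(0) = 4, obtenemos x(t) = 2·sin(4·t) + 4. Usando x(t) = 2·sin(4·t) + 4 y sustituyendo t = 9.369250554223335, encontramos x = 3.55942417050363.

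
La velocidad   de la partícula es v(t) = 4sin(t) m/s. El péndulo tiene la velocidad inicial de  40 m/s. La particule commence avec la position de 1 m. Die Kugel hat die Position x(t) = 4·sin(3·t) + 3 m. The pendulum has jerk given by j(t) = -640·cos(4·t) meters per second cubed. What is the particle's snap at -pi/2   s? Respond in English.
To solve this, we need to take 3 derivatives of our velocity equation v(t) = 4·sin(t). The derivative of velocity gives acceleration: a(t) = 4·cos(t). Differentiating acceleration, we get jerk: j(t) = -4·sin(t). Differentiating jerk, we get snap: s(t) = -4·cos(t). From the given snap equation s(t) = -4·cos(t), we substitute t = -pi/2 to get s = 0.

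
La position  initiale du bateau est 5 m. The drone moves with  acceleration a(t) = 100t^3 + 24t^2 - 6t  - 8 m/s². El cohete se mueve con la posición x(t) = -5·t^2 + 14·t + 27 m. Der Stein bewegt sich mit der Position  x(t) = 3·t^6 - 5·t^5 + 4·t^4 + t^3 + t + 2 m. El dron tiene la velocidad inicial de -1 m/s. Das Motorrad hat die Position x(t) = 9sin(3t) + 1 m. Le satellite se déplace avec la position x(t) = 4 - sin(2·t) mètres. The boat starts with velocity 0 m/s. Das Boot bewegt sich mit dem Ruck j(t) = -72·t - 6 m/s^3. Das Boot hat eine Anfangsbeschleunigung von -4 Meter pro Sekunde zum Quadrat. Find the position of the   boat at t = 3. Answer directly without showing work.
x(3) = -283.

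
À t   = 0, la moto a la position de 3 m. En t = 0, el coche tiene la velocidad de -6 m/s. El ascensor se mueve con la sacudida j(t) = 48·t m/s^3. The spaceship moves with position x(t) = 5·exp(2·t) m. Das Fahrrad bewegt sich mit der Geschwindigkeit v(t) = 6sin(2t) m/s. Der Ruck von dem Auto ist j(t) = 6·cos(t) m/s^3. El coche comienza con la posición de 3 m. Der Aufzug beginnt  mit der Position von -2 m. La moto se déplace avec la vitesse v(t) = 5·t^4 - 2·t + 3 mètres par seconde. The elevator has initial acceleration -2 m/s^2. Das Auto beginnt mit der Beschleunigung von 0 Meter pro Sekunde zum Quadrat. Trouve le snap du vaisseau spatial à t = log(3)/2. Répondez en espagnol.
Partiendo de la posición x(t) = 5·exp(2·t), tomamos 4 derivadas. La derivada de la posición da la velocidad: v(t) = 10·exp(2·t). Tomando d/dt de v(t), encontramos a(t) = 20·exp(2·t). La derivada de la aceleración da la sacudida: j(t) = 40·exp(2·t). Derivando la sacudida, obtenemos el snap: s(t) = 80·exp(2·t). Tenemos el snap s(t) = 80·exp(2·t). Sustituyendo t = log(3)/2: s(log(3)/2) = 240.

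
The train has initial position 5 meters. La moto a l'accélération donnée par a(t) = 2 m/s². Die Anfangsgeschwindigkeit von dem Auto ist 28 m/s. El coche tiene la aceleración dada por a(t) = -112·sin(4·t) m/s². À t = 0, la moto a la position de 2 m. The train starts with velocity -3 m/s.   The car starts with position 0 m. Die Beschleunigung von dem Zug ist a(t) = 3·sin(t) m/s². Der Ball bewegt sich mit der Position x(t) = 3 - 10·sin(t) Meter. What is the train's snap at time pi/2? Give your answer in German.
Ausgehend von der Beschleunigung a(t) = 3·sin(t), nehmen wir 2 Ableitungen. Durch Ableiten von der Beschleunigung erhalten wir den Ruck: j(t) = 3·cos(t). Mit d/dt von j(t) finden wir s(t) = -3·sin(t). Wir haben den Snap s(t) = -3·sin(t). Durch Einsetzen von t = pi/2: s(pi/2) = -3.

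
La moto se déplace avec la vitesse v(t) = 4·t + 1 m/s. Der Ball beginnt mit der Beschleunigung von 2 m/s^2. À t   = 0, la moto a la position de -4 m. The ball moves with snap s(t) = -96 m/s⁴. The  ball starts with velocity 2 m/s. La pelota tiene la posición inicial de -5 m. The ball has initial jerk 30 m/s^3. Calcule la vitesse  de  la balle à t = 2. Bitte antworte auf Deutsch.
Wir müssen unsere Gleichung für den Snap s(t) = -96 3-mal integrieren. Mit ∫s(t)dt und Anwendung von j(0) = 30, finden wir j(t) = 30 - 96·t. Das Integral von dem Ruck ist die Beschleunigung. Mit a(0) = 2 erhalten wir a(t) = -48·t^2 + 30·t + 2. Mit ∫a(t)dt und Anwendung von v(0) = 2, finden wir v(t) = -16·t^3 + 15·t^2 + 2·t + 2. Mit v(t) = -16·t^3 + 15·t^2 + 2·t + 2 und Einsetzen von t = 2, finden wir v = -62.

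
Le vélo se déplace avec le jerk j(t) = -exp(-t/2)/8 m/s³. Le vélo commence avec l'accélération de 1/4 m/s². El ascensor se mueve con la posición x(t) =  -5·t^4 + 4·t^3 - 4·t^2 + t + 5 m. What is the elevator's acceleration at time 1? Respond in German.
Ausgehend von der Position x(t) = -5·t^4 + 4·t^3 - 4·t^2 + t + 5, nehmen wir 2 Ableitungen. Die Ableitung von der Position ergibt die Geschwindigkeit: v(t) = -20·t^3 + 12·t^2 - 8·t + 1. Die Ableitung von der Geschwindigkeit ergibt die Beschleunigung: a(t) = -60·t^2 + 24·t - 8. Aus der Gleichung für die Beschleunigung a(t) = -60·t^2 + 24·t - 8, setzen wir t = 1 ein und erhalten a = -44.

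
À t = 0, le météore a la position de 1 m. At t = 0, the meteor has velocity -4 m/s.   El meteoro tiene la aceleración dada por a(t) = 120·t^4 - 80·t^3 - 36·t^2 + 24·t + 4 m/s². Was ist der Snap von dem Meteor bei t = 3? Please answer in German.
Um dies zu lösen, müssen wir 2 Ableitungen unserer Gleichung für die Beschleunigung a(t) = 120·t^4 - 80·t^3 - 36·t^2 + 24·t + 4 nehmen. Durch Ableiten von der Beschleunigung erhalten wir den Ruck: j(t) = 480·t^3 - 240·t^2 - 72·t + 24. Die Ableitung von dem Ruck ergibt den Snap: s(t) = 1440·t^2 - 480·t - 72. Aus der Gleichung für den Snap s(t) = 1440·t^2 - 480·t - 72, setzen wir t = 3 ein und erhalten s = 11448.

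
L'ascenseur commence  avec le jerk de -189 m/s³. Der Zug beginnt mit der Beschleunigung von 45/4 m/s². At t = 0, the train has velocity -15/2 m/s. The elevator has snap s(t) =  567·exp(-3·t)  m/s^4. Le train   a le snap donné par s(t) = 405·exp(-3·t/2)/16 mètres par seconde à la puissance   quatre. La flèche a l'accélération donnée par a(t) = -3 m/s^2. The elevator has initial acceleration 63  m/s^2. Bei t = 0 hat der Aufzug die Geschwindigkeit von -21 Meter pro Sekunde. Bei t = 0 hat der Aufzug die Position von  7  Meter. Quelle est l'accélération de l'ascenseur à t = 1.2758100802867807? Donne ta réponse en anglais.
To find the answer, we compute 2 integrals of s(t) = 567·exp(-3·t). Finding the antiderivative of s(t) and using j(0) = -189: j(t) = -189·exp(-3·t). The integral of jerk is acceleration. Using a(0) = 63, we get a(t) = 63·exp(-3·t). From the given acceleration equation a(t) = 63·exp(-3·t), we substitute t = 1.2758100802867807 to get a = 1.37122497892516.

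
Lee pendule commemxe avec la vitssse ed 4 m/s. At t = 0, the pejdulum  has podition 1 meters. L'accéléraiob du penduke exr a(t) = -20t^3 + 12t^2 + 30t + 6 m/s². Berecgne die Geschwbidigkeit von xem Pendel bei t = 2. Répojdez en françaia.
Pour résoudre ceci, nous devons prendre 1 intégrale de notre équation de l'accélération a(t) = -20·t^3 + 12·t^2 + 30·t + 6. L'intégrale de l'accélération, avec v(0) = 4, donne la vitesse: v(t) = -5·t^4 + 4·t^3 + 15·t^2 + 6·t + 4. De l'équation de la vitesse v(t) = -5·t^4 + 4·t^3 + 15·t^2 + 6·t + 4, nous substituons t = 2 pour obtenir v = 28.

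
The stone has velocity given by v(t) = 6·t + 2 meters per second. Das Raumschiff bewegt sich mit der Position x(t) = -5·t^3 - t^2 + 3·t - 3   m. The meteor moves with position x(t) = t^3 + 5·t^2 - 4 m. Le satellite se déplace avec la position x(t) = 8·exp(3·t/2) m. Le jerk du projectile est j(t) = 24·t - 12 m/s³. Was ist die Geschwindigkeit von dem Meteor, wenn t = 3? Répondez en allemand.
Um dies zu lösen, müssen wir 1 Ableitung unserer Gleichung für die Position x(t) = t^3 + 5·t^2 - 4 nehmen. Durch Ableiten von der Position erhalten wir die Geschwindigkeit: v(t) = 3·t^2 + 10·t. Aus der Gleichung für die Geschwindigkeit v(t) = 3·t^2 + 10·t, setzen wir t = 3 ein und erhalten v = 57.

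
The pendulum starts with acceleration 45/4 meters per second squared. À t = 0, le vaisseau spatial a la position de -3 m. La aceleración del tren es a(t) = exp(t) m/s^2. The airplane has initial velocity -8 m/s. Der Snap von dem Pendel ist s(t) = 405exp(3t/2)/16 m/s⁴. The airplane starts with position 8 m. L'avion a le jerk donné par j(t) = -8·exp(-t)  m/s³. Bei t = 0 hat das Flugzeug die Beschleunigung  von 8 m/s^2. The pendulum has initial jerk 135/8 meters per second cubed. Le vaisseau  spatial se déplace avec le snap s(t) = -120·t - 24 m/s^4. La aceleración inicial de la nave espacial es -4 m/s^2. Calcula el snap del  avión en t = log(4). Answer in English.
To solve this, we need to take 1 derivative of our jerk equation j(t) = -8·exp(-t). Taking d/dt of j(t), we find s(t) = 8·exp(-t). We have snap s(t) = 8·exp(-t). Substituting t = log(4): s(log(4)) = 2.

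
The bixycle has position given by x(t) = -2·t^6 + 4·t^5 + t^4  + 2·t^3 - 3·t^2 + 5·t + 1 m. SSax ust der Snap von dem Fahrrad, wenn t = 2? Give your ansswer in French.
En partant de la position x(t) = -2·t^6 + 4·t^5 + t^4 + 2·t^3 - 3·t^2 + 5·t + 1, nous prenons 4 dérivées. La dérivée de la position donne la vitesse: v(t) = -12·t^5 + 20·t^4 + 4·t^3 + 6·t^2 - 6·t + 5. La dérivée de la vitesse donne l'accélération: a(t) = -60·t^4 + 80·t^3 + 12·t^2 + 12·t - 6. La dérivée de l'accélération donne le jerk: j(t) = -240·t^3 + 240·t^2 + 24·t + 12. En dérivant le jerk, nous obtenons le snap: s(t) = -720·t^2 + 480·t + 24. Nous avons le snap s(t) = -720·t^2 + 480·t + 24. En substituant t = 2: s(2) = -1896.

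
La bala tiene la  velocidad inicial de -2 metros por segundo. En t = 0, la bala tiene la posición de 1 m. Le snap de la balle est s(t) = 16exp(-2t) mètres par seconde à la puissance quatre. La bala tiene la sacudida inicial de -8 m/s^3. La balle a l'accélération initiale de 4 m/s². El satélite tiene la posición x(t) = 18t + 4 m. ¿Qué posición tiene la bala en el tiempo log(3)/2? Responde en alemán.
Ausgehend von dem Snap s(t) = 16·exp(-2·t), nehmen wir 4 Integrale. Mit ∫s(t)dt und Anwendung von j(0) = -8, finden wir j(t) = -8·exp(-2·t). Das Integral von dem Ruck ist die Beschleunigung. Mit a(0) = 4 erhalten wir a(t) = 4·exp(-2·t). Durch Integration von der Beschleunigung und Verwendung der Anfangsbedingung v(0) = -2, erhalten wir v(t) = -2·exp(-2·t). Mit ∫v(t)dt und Anwendung von x(0) = 1, finden wir x(t) = exp(-2·t). Aus der Gleichung für die Position x(t) = exp(-2·t), setzen wir t = log(3)/2 ein und erhalten x = 1/3.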